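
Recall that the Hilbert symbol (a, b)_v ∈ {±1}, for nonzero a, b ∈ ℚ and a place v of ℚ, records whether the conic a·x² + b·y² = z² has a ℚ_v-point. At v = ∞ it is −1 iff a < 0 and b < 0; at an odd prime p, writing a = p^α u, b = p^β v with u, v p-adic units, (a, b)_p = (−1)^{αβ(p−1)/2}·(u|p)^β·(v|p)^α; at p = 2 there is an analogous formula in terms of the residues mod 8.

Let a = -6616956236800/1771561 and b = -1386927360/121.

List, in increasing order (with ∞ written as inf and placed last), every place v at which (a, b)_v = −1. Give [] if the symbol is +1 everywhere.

Mod squares: a ≡ -13, b ≡ -1365. Check v ∈ {∞, 2, 3, 5, 7, 11, 13}.
v=3: a=3^0·(≡2), b=3^5·(≡1) mod 3; (2|3)=-1, (1|3)=+1; (−1)^{0·5·1}·(-1)^5·(+1)^0 = -1.
v=7: a=7^6·(≡1), b=7^3·(≡1) mod 7; (1|7)=+1, (1|7)=+1; (−1)^{6·3·3}·(+1)^3·(+1)^6 = +1.
v=13: a=13^3·(≡10), b=13^1·(≡4) mod 13; (10|13)=+1, (4|13)=+1; (−1)^{3·1·6}·(+1)^1·(+1)^3 = +1.
v=11: a=11^-6·(≡3), b=11^-2·(≡6) mod 11; (3|11)=+1, (6|11)=-1; (−1)^{-6·-2·5}·(+1)^-2·(-1)^-6 = +1.
v=5: a=5^2·(≡3), b=5^1·(≡3) mod 5; (3|5)=-1, (3|5)=-1; (−1)^{2·1·2}·(-1)^1·(-1)^2 = -1.
v=2: v_2(a)=10, v_2(b)=8; units ≡ 3, 3 (mod 8); ε·ε+αω+βω = 1·1+10·1+8·1 ≡ 1  ⇒  (a,b)_2 = -1.
v=∞: -13 < 0 and -1365 < 0  ⇒  (a,b)_∞ = -1.
|Ram(-13, -1365)| = 4, even; anisotropic at {2, 3, 5, ∞}.

[2, 3, 5, inf]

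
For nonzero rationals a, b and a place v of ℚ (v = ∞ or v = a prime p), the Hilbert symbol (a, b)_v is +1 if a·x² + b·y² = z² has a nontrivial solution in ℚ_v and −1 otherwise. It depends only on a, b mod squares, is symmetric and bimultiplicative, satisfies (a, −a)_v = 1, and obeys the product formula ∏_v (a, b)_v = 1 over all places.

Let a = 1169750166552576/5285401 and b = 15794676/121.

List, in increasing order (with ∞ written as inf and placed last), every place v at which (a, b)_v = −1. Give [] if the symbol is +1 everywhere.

[29, 41]

(a, b) ≡ (1189, 29) mod (ℚ^×)²; places V = {2, 3, 7, 11, 19, 29, 41, ∞}.
(a,b)_7: α=2, u≡5; β=0, v≡1 (mod 7); (5|7)=-1, (1|7)=+1; sign (−1)^0·-1^0·+1^2 = +1.
(a,b)_41: α=3, u≡22; β=2, v≡17 (mod 41); (22|41)=-1, (17|41)=-1; sign (−1)^0·-1^2·-1^3 = -1.
(a,b)_2: α=14, β=2; u≡5, v≡5 (mod 8); ε(u)ε(v)=0·0, αω(v)=14·1, βω(u)=2·1; sum ≡ 0  ⇒  +1.
(a,b)_3: α=6, u≡1; β=4, v≡2 (mod 3); (1|3)=+1, (2|3)=-1; sign (−1)^0·+1^4·-1^6 = +1.
(a,b)_11: α=-4, u≡9; β=-2, v≡7 (mod 11); (9|11)=+1, (7|11)=-1; sign (−1)^0·+1^-2·-1^-4 = +1.
(a,b)_29: α=1, u≡15; β=1, v≡28 (mod 29); (15|29)=-1, (28|29)=+1; sign (−1)^0·-1^1·+1^1 = -1.
(a,b)_∞: sgn(1189)=+, sgn(29)=+, so +1.
(a,b)_19: α=-2, u≡16; β=0, v≡2 (mod 19); (16|19)=+1, (2|19)=-1; sign (−1)^0·+1^0·-1^-2 = +1.
|Ram(1189, 29)| = 2, even; anisotropic at {29, 41}.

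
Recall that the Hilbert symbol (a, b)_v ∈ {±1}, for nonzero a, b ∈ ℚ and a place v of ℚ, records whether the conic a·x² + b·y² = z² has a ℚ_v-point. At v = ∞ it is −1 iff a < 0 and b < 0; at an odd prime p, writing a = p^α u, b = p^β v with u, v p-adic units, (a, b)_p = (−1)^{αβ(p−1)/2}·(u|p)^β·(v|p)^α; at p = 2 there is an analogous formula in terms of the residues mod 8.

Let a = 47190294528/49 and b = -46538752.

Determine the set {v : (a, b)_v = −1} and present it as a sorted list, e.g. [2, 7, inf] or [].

Mod squares: a ≡ 17043, b ≡ -11362. Check v ∈ {∞, 2, 3, 7, 13, 19, 23}.
v=7: a=7^-2·(≡6), b=7^0·(≡6) mod 7; (6|7)=-1, (6|7)=-1; (−1)^{-2·0·3}·(-1)^0·(-1)^-2 = +1.
v=13: a=13^3·(≡7), b=13^1·(≡10) mod 13; (7|13)=-1, (10|13)=+1; (−1)^{3·1·6}·(-1)^1·(+1)^3 = -1.
v=2: v_2(a)=14, v_2(b)=13; units ≡ 3, 7 (mod 8); ε·ε+αω+βω = 1·1+14·0+13·1 ≡ 0  ⇒  (a,b)_2 = +1.
v=23: a=23^1·(≡7), b=23^1·(≡1) mod 23; (7|23)=-1, (1|23)=+1; (−1)^{1·1·11}·(-1)^1·(+1)^1 = +1.
v=∞: 17043 > 0 and -11362 < 0  ⇒  (a,b)_∞ = +1.
v=19: a=19^1·(≡6), b=19^1·(≡15) mod 19; (6|19)=+1, (15|19)=-1; (−1)^{1·1·9}·(+1)^1·(-1)^1 = +1.
v=3: a=3^1·(≡2), b=3^0·(≡2) mod 3; (2|3)=-1, (2|3)=-1; (−1)^{1·0·1}·(-1)^0·(-1)^1 = -1.
|Ram(17043, -11362)| = 2, even; anisotropic at {3, 13}.

[3, 13]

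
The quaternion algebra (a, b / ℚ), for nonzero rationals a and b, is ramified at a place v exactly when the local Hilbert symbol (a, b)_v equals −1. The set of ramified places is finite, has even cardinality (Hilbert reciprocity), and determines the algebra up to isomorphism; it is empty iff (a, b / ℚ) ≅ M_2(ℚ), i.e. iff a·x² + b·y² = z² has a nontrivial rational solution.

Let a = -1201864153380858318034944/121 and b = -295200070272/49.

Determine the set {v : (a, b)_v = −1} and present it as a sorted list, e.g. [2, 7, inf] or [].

(a, b) ≡ (-30566, -703018) mod (ℚ^×)²; places V = {2, 3, 7, 11, 13, 17, 23, 29, 31, ∞}.
(a,b)_13: α=2, u≡3; β=0, v≡1 (mod 13); (3|13)=+1, (1|13)=+1; sign (−1)^0·+1^0·+1^2 = +1.
(a,b)_7: α=0, u≡3; β=-2, v≡5 (mod 7); (3|7)=-1, (5|7)=-1; sign (−1)^0·-1^-2·-1^0 = +1.
(a,b)_3: α=12, u≡1; β=8, v≡2 (mod 3); (1|3)=+1, (2|3)=-1; sign (−1)^0·+1^8·-1^12 = +1.
(a,b)_11: α=-2, u≡4; β=0, v≡5 (mod 11); (4|11)=+1, (5|11)=+1; sign (−1)^0·+1^0·+1^-2 = +1.
(a,b)_∞: sgn(-30566)=−, sgn(-703018)=−, so -1.
(a,b)_23: α=2, u≡8; β=1, v≡13 (mod 23); (8|23)=+1, (13|23)=+1; sign (−1)^0·+1^1·+1^2 = +1.
(a,b)_31: α=3, u≡6; β=1, v≡7 (mod 31); (6|31)=-1, (7|31)=+1; sign (−1)^1·-1^1·+1^3 = +1.
(a,b)_17: α=1, u≡16; β=1, v≡3 (mod 17); (16|17)=+1, (3|17)=-1; sign (−1)^0·+1^1·-1^1 = -1.
(a,b)_29: α=3, u≡10; β=1, v≡10 (mod 29); (10|29)=-1, (10|29)=-1; sign (−1)^0·-1^1·-1^3 = +1.
(a,b)_2: α=11, β=7; u≡5, v≡3 (mod 8); ε(u)ε(v)=0·1, αω(v)=11·1, βω(u)=7·1; sum ≡ 0  ⇒  +1.
Ram(-30566, -703018) = {17, ∞}; no ℚ_17-point on the conic.

[17, inf]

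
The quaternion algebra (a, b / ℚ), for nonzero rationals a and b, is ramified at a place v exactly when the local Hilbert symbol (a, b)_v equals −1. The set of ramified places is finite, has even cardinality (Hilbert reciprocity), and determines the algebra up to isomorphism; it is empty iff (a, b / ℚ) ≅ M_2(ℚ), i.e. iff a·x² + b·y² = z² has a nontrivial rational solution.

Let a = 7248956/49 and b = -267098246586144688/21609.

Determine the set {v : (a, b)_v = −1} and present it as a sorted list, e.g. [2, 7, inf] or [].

[11, 17, 23, 29]

(a, b) ≡ (1812239, -5083) mod (ℚ^×)²; places V = {2, 3, 7, 11, 13, 17, 19, 23, 29, ∞}.
(a,b)_29: α=1, u≡5; β=2, v≡10 (mod 29); (5|29)=+1, (10|29)=-1; sign (−1)^0·+1^2·-1^1 = -1.
(a,b)_∞: sgn(1812239)=+, sgn(-5083)=−, so +1.
(a,b)_2: α=2, β=4; u≡7, v≡5 (mod 8); ε(u)ε(v)=1·0, αω(v)=2·1, βω(u)=4·0; sum ≡ 0  ⇒  +1.
(a,b)_3: α=0, u≡2; β=-2, v≡2 (mod 3); (2|3)=-1, (2|3)=-1; sign (−1)^0·-1^-2·-1^0 = +1.
(a,b)_13: α=1, u≡12; β=3, v≡10 (mod 13); (12|13)=+1, (10|13)=+1; sign (−1)^0·+1^3·+1^1 = +1.
(a,b)_17: α=0, u≡7; β=1, v≡6 (mod 17); (7|17)=-1, (6|17)=-1; sign (−1)^0·-1^1·-1^0 = -1.
(a,b)_23: α=1, u≡1; β=3, v≡1 (mod 23); (1|23)=+1, (1|23)=+1; sign (−1)^1·+1^3·+1^1 = -1.
(a,b)_19: α=1, u≡9; β=2, v≡5 (mod 19); (9|19)=+1, (5|19)=+1; sign (−1)^0·+1^2·+1^1 = +1.
(a,b)_11: α=1, u≡6; β=2, v≡7 (mod 11); (6|11)=-1, (7|11)=-1; sign (−1)^0·-1^2·-1^1 = -1.
(a,b)_7: α=-2, u≡1; β=-4, v≡3 (mod 7); (1|7)=+1, (3|7)=-1; sign (−1)^0·+1^-4·-1^-2 = +1.
(1812239, -5083 / ℚ) ramifies at {11, 17, 23, 29}: a division algebra.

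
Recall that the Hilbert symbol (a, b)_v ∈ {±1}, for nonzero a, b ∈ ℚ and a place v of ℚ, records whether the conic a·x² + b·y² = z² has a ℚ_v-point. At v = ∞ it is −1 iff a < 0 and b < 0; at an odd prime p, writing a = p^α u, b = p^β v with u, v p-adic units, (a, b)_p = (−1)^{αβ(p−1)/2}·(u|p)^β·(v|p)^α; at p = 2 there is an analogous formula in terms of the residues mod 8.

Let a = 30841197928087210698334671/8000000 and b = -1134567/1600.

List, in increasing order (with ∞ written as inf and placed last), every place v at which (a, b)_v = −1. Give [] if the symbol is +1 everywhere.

[7, 29]

Mod squares: a ≡ 182081662, b ≡ -14007. Check v ∈ {∞, 2, 3, 5, 7, 17, 19, 23, 29, 31, 37}.
v=37: a=37^1·(≡35), b=37^0·(≡33) mod 37; (35|37)=-1, (33|37)=+1; (−1)^{1·0·18}·(-1)^0·(+1)^1 = +1.
v=29: a=29^3·(≡5), b=29^1·(≡17) mod 29; (5|29)=+1, (17|29)=-1; (−1)^{3·1·14}·(+1)^1·(-1)^3 = -1.
v=19: a=19^2·(≡6), b=19^0·(≡14) mod 19; (6|19)=+1, (14|19)=-1; (−1)^{2·0·9}·(+1)^0·(-1)^2 = +1.
v=23: a=23^3·(≡22), b=23^1·(≡4) mod 23; (22|23)=-1, (4|23)=+1; (−1)^{3·1·11}·(-1)^1·(+1)^3 = +1.
v=17: a=17^1·(≡6), b=17^0·(≡15) mod 17; (6|17)=-1, (15|17)=+1; (−1)^{1·0·8}·(-1)^0·(+1)^1 = +1.
v=∞: 182081662 > 0 and -14007 < 0  ⇒  (a,b)_∞ = +1.
v=31: a=31^1·(≡9), b=31^0·(≡5) mod 31; (9|31)=+1, (5|31)=+1; (−1)^{1·0·15}·(+1)^0·(+1)^1 = +1.
v=2: v_2(a)=-9, v_2(b)=-6; units ≡ 7, 1 (mod 8); ε·ε+αω+βω = 1·0+-9·0+-6·0 ≡ 0  ⇒  (a,b)_2 = +1.
v=5: a=5^-6·(≡3), b=5^-2·(≡2) mod 5; (3|5)=-1, (2|5)=-1; (−1)^{-6·-2·2}·(-1)^-2·(-1)^-6 = +1.
v=7: a=7^3·(≡1), b=7^1·(≡1) mod 7; (1|7)=+1, (1|7)=+1; (−1)^{3·1·3}·(+1)^1·(+1)^3 = -1.
v=3: a=3^16·(≡1), b=3^5·(≡2) mod 3; (1|3)=+1, (2|3)=-1; (−1)^{16·5·1}·(+1)^5·(-1)^16 = +1.
|Ram(182081662, -14007)| = 2, even; anisotropic at {7, 29}.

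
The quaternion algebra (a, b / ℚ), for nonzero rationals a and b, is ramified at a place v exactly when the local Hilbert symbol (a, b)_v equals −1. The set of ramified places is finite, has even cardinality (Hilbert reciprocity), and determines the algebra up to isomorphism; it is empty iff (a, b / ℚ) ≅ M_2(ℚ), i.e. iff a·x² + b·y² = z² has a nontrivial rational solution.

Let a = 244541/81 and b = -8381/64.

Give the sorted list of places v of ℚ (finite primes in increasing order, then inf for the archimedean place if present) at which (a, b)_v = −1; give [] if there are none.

[]

(a, b) ≡ (2021, -29) mod (ℚ^×)²; places V = {2, 3, 11, 17, 29, 43, 47, ∞}.
(a,b)_43: α=1, u≡15; β=0, v≡35 (mod 43); (15|43)=+1, (35|43)=+1; sign (−1)^0·+1^0·+1^1 = +1.
(a,b)_17: α=0, u≡1; β=2, v≡3 (mod 17); (1|17)=+1, (3|17)=-1; sign (−1)^0·+1^2·-1^0 = +1.
(a,b)_47: α=1, u≡30; β=0, v≡24 (mod 47); (30|47)=-1, (24|47)=+1; sign (−1)^0·-1^0·+1^1 = +1.
(a,b)_2: α=0, β=-6; u≡5, v≡3 (mod 8); ε(u)ε(v)=0·1, αω(v)=0·1, βω(u)=-6·1; sum ≡ 0  ⇒  +1.
(a,b)_∞: sgn(2021)=+, sgn(-29)=−, so +1.
(a,b)_11: α=2, u≡2; β=0, v≡5 (mod 11); (2|11)=-1, (5|11)=+1; sign (−1)^0·-1^0·+1^2 = +1.
(a,b)_3: α=-4, u≡2; β=0, v≡1 (mod 3); (2|3)=-1, (1|3)=+1; sign (−1)^0·-1^0·+1^-4 = +1.
(a,b)_29: α=0, u≡22; β=1, v≡5 (mod 29); (22|29)=+1, (5|29)=+1; sign (−1)^0·+1^1·+1^0 = +1.
Every local symbol is +1, so the conic 2021·x² + -29·y² = z² has ℚ_v-points for all v and hence a ℚ-point; (a, b / ℚ) ≅ M_2(ℚ).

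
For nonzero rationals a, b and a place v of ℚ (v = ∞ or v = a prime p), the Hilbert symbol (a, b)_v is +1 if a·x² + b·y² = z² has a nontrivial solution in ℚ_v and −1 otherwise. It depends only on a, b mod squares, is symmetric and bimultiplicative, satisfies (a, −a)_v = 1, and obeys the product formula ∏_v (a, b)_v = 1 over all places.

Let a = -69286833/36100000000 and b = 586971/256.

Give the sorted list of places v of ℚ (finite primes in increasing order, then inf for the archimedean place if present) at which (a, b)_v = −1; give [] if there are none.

Mod squares: a ≡ -33, b ≡ 11. Check v ∈ {∞, 2, 3, 5, 7, 11, 19, 23}.
v=23: a=23^2·(≡6), b=23^0·(≡19) mod 23; (6|23)=+1, (19|23)=-1; (−1)^{2·0·11}·(+1)^0·(-1)^2 = +1.
v=11: a=11^1·(≡8), b=11^3·(≡4) mod 11; (8|11)=-1, (4|11)=+1; (−1)^{1·3·5}·(-1)^3·(+1)^1 = +1.
v=∞: -33 < 0 and 11 > 0  ⇒  (a,b)_∞ = +1.
v=2: v_2(a)=-8, v_2(b)=-8; units ≡ 7, 3 (mod 8); ε·ε+αω+βω = 1·1+-8·1+-8·0 ≡ 1  ⇒  (a,b)_2 = -1.
v=3: a=3^5·(≡1), b=3^2·(≡2) mod 3; (1|3)=+1, (2|3)=-1; (−1)^{5·2·1}·(+1)^2·(-1)^5 = -1.
v=5: a=5^-8·(≡2), b=5^0·(≡1) mod 5; (2|5)=-1, (1|5)=+1; (−1)^{-8·0·2}·(-1)^0·(+1)^-8 = +1.
v=19: a=19^-2·(≡4), b=19^0·(≡11) mod 19; (4|19)=+1, (11|19)=+1; (−1)^{-2·0·9}·(+1)^0·(+1)^-2 = +1.
v=7: a=7^2·(≡4), b=7^2·(≡4) mod 7; (4|7)=+1, (4|7)=+1; (−1)^{2·2·3}·(+1)^2·(+1)^2 = +1.
|Ram(-33, 11)| = 2, even; anisotropic at {2, 3}.

[2, 3]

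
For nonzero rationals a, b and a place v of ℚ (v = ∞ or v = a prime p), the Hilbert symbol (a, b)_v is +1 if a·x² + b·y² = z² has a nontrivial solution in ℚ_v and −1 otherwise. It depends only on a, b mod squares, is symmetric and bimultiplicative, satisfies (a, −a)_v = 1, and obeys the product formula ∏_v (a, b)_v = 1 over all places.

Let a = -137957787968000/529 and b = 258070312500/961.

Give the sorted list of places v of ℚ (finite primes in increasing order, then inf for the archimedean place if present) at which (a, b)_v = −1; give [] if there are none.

(a, b) ≡ (-770, 1365) mod (ℚ^×)²; places V = {2, 3, 5, 7, 11, 13, 23, 31, 37, ∞}.
(a,b)_37: α=2, u≡11; β=0, v≡7 (mod 37); (11|37)=+1, (7|37)=+1; sign (−1)^0·+1^0·+1^2 = +1.
(a,b)_23: α=-2, u≡3; β=0, v≡2 (mod 23); (3|23)=+1, (2|23)=+1; sign (−1)^0·+1^0·+1^-2 = +1.
(a,b)_11: α=3, u≡6; β=2, v≡4 (mod 11); (6|11)=-1, (4|11)=+1; sign (−1)^0·-1^2·+1^3 = +1.
(a,b)_5: α=3, u≡4; β=9, v≡2 (mod 5); (4|5)=+1, (2|5)=-1; sign (−1)^0·+1^9·-1^3 = -1.
(a,b)_7: α=1, u≡1; β=1, v≡5 (mod 7); (1|7)=+1, (5|7)=-1; sign (−1)^1·+1^1·-1^1 = +1.
(a,b)_∞: sgn(-770)=−, sgn(1365)=+, so +1.
(a,b)_2: α=9, β=2; u≡7, v≡5 (mod 8); ε(u)ε(v)=1·0, αω(v)=9·1, βω(u)=2·0; sum ≡ 1  ⇒  -1.
(a,b)_31: α=0, u≡28; β=-2, v≡10 (mod 31); (28|31)=+1, (10|31)=+1; sign (−1)^0·+1^-2·+1^0 = +1.
(a,b)_3: α=0, u≡1; β=1, v≡2 (mod 3); (1|3)=+1, (2|3)=-1; sign (−1)^0·+1^1·-1^0 = +1.
(a,b)_13: α=2, u≡9; β=1, v≡10 (mod 13); (9|13)=+1, (10|13)=+1; sign (−1)^0·+1^1·+1^2 = +1.
|Ram(-770, 1365)| = 2, even; anisotropic at {2, 5}.

[2, 5]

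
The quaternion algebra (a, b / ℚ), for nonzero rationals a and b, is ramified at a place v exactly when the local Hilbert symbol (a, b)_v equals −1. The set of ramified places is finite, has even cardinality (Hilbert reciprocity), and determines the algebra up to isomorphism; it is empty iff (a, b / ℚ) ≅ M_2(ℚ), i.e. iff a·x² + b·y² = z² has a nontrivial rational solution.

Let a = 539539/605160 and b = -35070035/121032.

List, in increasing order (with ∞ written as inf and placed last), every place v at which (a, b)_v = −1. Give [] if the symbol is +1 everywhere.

(a, b) ≡ (910, -70) mod (ℚ^×)²; places V = {2, 3, 5, 7, 11, 13, 41, ∞}.
(a,b)_5: α=-1, u≡2; β=1, v≡4 (mod 5); (2|5)=-1, (4|5)=+1; sign (−1)^0·-1^1·+1^-1 = -1.
(a,b)_13: α=1, u≡2; β=2, v≡2 (mod 13); (2|13)=-1, (2|13)=-1; sign (−1)^0·-1^2·-1^1 = -1.
(a,b)_41: α=-2, u≡16; β=-2, v≡7 (mod 41); (16|41)=+1, (7|41)=-1; sign (−1)^0·+1^-2·-1^-2 = +1.
(a,b)_∞: sgn(910)=+, sgn(-70)=−, so +1.
(a,b)_2: α=-3, β=-3; u≡7, v≡5 (mod 8); ε(u)ε(v)=1·0, αω(v)=-3·1, βω(u)=-3·0; sum ≡ 1  ⇒  -1.
(a,b)_7: α=3, u≡4; β=3, v≡2 (mod 7); (4|7)=+1, (2|7)=+1; sign (−1)^1·+1^3·+1^3 = -1.
(a,b)_3: α=-2, u≡1; β=-2, v≡2 (mod 3); (1|3)=+1, (2|3)=-1; sign (−1)^0·+1^-2·-1^-2 = +1.
(a,b)_11: α=2, u≡8; β=2, v≡7 (mod 11); (8|11)=-1, (7|11)=-1; sign (−1)^0·-1^2·-1^2 = +1.
|Ram(910, -70)| = 4, even; anisotropic at {2, 5, 7, 13}.

[2, 5, 7, 13]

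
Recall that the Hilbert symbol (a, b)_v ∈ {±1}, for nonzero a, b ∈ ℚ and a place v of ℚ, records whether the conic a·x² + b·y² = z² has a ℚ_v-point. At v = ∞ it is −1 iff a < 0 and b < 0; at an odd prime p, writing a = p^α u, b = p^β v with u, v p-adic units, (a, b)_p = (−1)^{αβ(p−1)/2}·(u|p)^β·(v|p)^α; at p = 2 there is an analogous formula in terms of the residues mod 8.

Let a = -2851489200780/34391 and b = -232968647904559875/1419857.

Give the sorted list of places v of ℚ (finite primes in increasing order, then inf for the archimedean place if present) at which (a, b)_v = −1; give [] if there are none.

[5, 7, 17, inf]

(a, b) ≡ (-189805, -27115) mod (ℚ^×)²; places V = {2, 3, 5, 7, 11, 17, 29, ∞}.
(a,b)_29: α=3, u≡23; β=3, v≡9 (mod 29); (23|29)=+1, (9|29)=+1; sign (−1)^0·+1^3·+1^3 = +1.
(a,b)_17: α=-3, u≡16; β=-5, v≡3 (mod 17); (16|17)=+1, (3|17)=-1; sign (−1)^0·+1^-5·-1^-3 = -1.
(a,b)_5: α=1, u≡4; β=3, v≡3 (mod 5); (4|5)=+1, (3|5)=-1; sign (−1)^0·+1^3·-1^1 = -1.
(a,b)_7: α=-1, u≡3; β=6, v≡6 (mod 7); (3|7)=-1, (6|7)=-1; sign (−1)^0·-1^6·-1^-1 = -1.
(a,b)_11: α=1, u≡5; β=1, v≡10 (mod 11); (5|11)=+1, (10|11)=-1; sign (−1)^1·+1^1·-1^1 = +1.
(a,b)_3: α=12, u≡2; β=10, v≡2 (mod 3); (2|3)=-1, (2|3)=-1; sign (−1)^0·-1^10·-1^12 = +1.
(a,b)_∞: sgn(-189805)=−, sgn(-27115)=−, so -1.
(a,b)_2: α=2, β=0; u≡3, v≡5 (mod 8); ε(u)ε(v)=1·0, αω(v)=2·1, βω(u)=0·1; sum ≡ 0  ⇒  +1.
(-189805, -27115 / ℚ) ramifies at {5, 7, 17, ∞}: a division algebra.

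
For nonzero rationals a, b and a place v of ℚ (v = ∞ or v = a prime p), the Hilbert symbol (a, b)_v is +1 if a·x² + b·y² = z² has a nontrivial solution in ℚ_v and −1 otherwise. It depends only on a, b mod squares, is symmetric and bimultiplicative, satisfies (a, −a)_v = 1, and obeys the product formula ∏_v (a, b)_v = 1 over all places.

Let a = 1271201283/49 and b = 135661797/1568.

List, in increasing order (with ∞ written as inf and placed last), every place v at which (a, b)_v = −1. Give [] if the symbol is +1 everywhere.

(a, b) ≡ (29667, 41354) mod (ℚ^×)²; places V = {2, 3, 7, 11, 23, 29, 31, ∞}.
(a,b)_23: α=2, u≡11; β=1, v≡3 (mod 23); (11|23)=-1, (3|23)=+1; sign (−1)^0·-1^1·+1^2 = -1.
(a,b)_11: α=1, u≡6; β=0, v≡3 (mod 11); (6|11)=-1, (3|11)=+1; sign (−1)^0·-1^0·+1^1 = +1.
(a,b)_∞: sgn(29667)=+, sgn(41354)=+, so +1.
(a,b)_3: α=5, u≡1; β=8, v≡2 (mod 3); (1|3)=+1, (2|3)=-1; sign (−1)^0·+1^8·-1^5 = -1.
(a,b)_31: α=1, u≡26; β=1, v≡4 (mod 31); (26|31)=-1, (4|31)=+1; sign (−1)^1·-1^1·+1^1 = +1.
(a,b)_29: α=1, u≡18; β=1, v≡16 (mod 29); (18|29)=-1, (16|29)=+1; sign (−1)^0·-1^1·+1^1 = -1.
(a,b)_7: α=-2, u≡2; β=-2, v≡3 (mod 7); (2|7)=+1, (3|7)=-1; sign (−1)^0·+1^-2·-1^-2 = +1.
(a,b)_2: α=0, β=-5; u≡3, v≡5 (mod 8); ε(u)ε(v)=1·0, αω(v)=0·1, βω(u)=-5·1; sum ≡ 1  ⇒  -1.
(29667, 41354 / ℚ) ramifies at {2, 3, 23, 29}: a division algebra.

[2, 3, 23, 29]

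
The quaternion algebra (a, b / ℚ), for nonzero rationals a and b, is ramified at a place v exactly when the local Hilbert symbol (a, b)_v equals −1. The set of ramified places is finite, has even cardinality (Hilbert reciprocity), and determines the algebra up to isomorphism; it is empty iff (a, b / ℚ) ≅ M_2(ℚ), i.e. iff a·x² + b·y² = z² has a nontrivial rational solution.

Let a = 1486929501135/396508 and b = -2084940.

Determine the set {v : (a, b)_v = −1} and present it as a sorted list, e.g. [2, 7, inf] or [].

(a, b) ≡ (105, -715) mod (ℚ^×)²; places V = {2, 3, 5, 7, 11, 13, 17, 23, ∞}.
(a,b)_∞: sgn(105)=+, sgn(-715)=−, so +1.
(a,b)_5: α=1, u≡4; β=1, v≡2 (mod 5); (4|5)=+1, (2|5)=-1; sign (−1)^0·+1^1·-1^1 = -1.
(a,b)_3: α=9, u≡2; β=6, v≡2 (mod 3); (2|3)=-1, (2|3)=-1; sign (−1)^0·-1^6·-1^9 = -1.
(a,b)_23: α=2, u≡3; β=0, v≡10 (mod 23); (3|23)=+1, (10|23)=-1; sign (−1)^0·+1^0·-1^2 = +1.
(a,b)_7: α=-3, u≡1; β=0, v≡3 (mod 7); (1|7)=+1, (3|7)=-1; sign (−1)^0·+1^0·-1^-3 = -1.
(a,b)_17: α=-2, u≡6; β=0, v≡8 (mod 17); (6|17)=-1, (8|17)=+1; sign (−1)^0·-1^0·+1^-2 = +1.
(a,b)_2: α=-2, β=2; u≡1, v≡5 (mod 8); ε(u)ε(v)=0·0, αω(v)=-2·1, βω(u)=2·0; sum ≡ 0  ⇒  +1.
(a,b)_11: α=0, u≡6; β=1, v≡1 (mod 11); (6|11)=-1, (1|11)=+1; sign (−1)^0·-1^1·+1^0 = -1.
(a,b)_13: α=4, u≡4; β=1, v≡1 (mod 13); (4|13)=+1, (1|13)=+1; sign (−1)^0·+1^1·+1^4 = +1.
|Ram(105, -715)| = 4, even; anisotropic at {3, 5, 7, 11}.

[3, 5, 7, 11]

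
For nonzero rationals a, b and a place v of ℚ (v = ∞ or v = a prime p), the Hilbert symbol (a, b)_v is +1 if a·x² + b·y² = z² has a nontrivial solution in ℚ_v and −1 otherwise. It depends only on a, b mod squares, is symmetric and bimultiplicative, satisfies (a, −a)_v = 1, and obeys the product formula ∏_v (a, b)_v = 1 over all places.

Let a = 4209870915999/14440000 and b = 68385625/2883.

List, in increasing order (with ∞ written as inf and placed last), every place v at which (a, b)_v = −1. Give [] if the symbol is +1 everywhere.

Mod squares: a ≡ 732711, b ≡ 6699. Check v ∈ {∞, 2, 3, 5, 7, 11, 17, 19, 23, 29, 31, 37, 41, 47}.
v=23: a=23^1·(≡2), b=23^0·(≡3) mod 23; (2|23)=+1, (3|23)=+1; (−1)^{1·0·11}·(+1)^0·(+1)^1 = +1.
v=3: a=3^3·(≡1), b=3^-1·(≡1) mod 3; (1|3)=+1, (1|3)=+1; (−1)^{3·-1·1}·(+1)^-1·(+1)^3 = -1.
v=5: a=5^-4·(≡1), b=5^4·(≡4) mod 5; (1|5)=+1, (4|5)=+1; (−1)^{-4·4·2}·(+1)^4·(+1)^-4 = +1.
v=11: a=11^0·(≡4), b=11^1·(≡5) mod 11; (4|11)=+1, (5|11)=+1; (−1)^{0·1·5}·(+1)^1·(+1)^0 = +1.
v=37: a=37^1·(≡29), b=37^0·(≡23) mod 37; (29|37)=-1, (23|37)=-1; (−1)^{1·0·18}·(-1)^0·(-1)^1 = -1.
v=47: a=47^2·(≡36), b=47^0·(≡42) mod 47; (36|47)=+1, (42|47)=+1; (−1)^{2·0·23}·(+1)^0·(+1)^2 = +1.
v=17: a=17^2·(≡12), b=17^0·(≡15) mod 17; (12|17)=-1, (15|17)=+1; (−1)^{2·0·8}·(-1)^0·(+1)^2 = +1.
v=41: a=41^1·(≡8), b=41^0·(≡16) mod 41; (8|41)=+1, (16|41)=+1; (−1)^{1·0·20}·(+1)^0·(+1)^1 = +1.
v=19: a=19^-2·(≡10), b=19^0·(≡6) mod 19; (10|19)=-1, (6|19)=+1; (−1)^{-2·0·9}·(-1)^0·(+1)^-2 = +1.
v=29: a=29^0·(≡19), b=29^1·(≡4) mod 29; (19|29)=-1, (4|29)=+1; (−1)^{0·1·14}·(-1)^1·(+1)^0 = -1.
v=7: a=7^1·(≡4), b=7^3·(≡6) mod 7; (4|7)=+1, (6|7)=-1; (−1)^{1·3·3}·(+1)^3·(-1)^1 = +1.
v=2: v_2(a)=-6, v_2(b)=0; units ≡ 7, 3 (mod 8); ε·ε+αω+βω = 1·1+-6·1+0·0 ≡ 1  ⇒  (a,b)_2 = -1.
v=∞: 732711 > 0 and 6699 > 0  ⇒  (a,b)_∞ = +1.
v=31: a=31^0·(≡13), b=31^-2·(≡30) mod 31; (13|31)=-1, (30|31)=-1; (−1)^{0·-2·15}·(-1)^-2·(-1)^0 = +1.
(732711, 6699 / ℚ) ramifies at {2, 3, 29, 37}: a division algebra.

[2, 3, 29, 37]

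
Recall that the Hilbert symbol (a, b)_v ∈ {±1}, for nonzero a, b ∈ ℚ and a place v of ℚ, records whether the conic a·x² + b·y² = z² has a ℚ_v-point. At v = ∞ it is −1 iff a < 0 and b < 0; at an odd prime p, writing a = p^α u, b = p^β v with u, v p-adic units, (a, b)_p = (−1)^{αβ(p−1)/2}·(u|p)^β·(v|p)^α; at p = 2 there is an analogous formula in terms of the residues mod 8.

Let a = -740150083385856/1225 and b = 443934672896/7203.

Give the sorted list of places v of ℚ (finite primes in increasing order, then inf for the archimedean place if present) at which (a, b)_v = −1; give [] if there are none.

[2, 13]

(a, b) ≡ (-14586, 21318) mod (ℚ^×)²; places V = {2, 3, 5, 7, 11, 13, 17, 19, ∞}.
(a,b)_13: α=3, u≡3; β=2, v≡7 (mod 13); (3|13)=+1, (7|13)=-1; sign (−1)^0·+1^2·-1^3 = -1.
(a,b)_5: α=-2, u≡1; β=0, v≡2 (mod 5); (1|5)=+1, (2|5)=-1; sign (−1)^0·+1^0·-1^-2 = +1.
(a,b)_∞: sgn(-14586)=−, sgn(21318)=+, so +1.
(a,b)_3: α=3, u≡1; β=-1, v≡2 (mod 3); (1|3)=+1, (2|3)=-1; sign (−1)^1·+1^-1·-1^3 = +1.
(a,b)_2: α=9, β=11; u≡3, v≡3 (mod 8); ε(u)ε(v)=1·1, αω(v)=9·1, βω(u)=11·1; sum ≡ 1  ⇒  -1.
(a,b)_17: α=1, u≡13; β=1, v≡15 (mod 17); (13|17)=+1, (15|17)=+1; sign (−1)^0·+1^1·+1^1 = +1.
(a,b)_7: α=-2, u≡1; β=-4, v≡5 (mod 7); (1|7)=+1, (5|7)=-1; sign (−1)^0·+1^-4·-1^-2 = +1.
(a,b)_19: α=4, u≡6; β=3, v≡7 (mod 19); (6|19)=+1, (7|19)=+1; sign (−1)^0·+1^3·+1^4 = +1.
(a,b)_11: α=1, u≡1; β=1, v≡10 (mod 11); (1|11)=+1, (10|11)=-1; sign (−1)^1·+1^1·-1^1 = +1.
Ram(-14586, 21318) = {2, 13}; no ℚ_2-point on the conic.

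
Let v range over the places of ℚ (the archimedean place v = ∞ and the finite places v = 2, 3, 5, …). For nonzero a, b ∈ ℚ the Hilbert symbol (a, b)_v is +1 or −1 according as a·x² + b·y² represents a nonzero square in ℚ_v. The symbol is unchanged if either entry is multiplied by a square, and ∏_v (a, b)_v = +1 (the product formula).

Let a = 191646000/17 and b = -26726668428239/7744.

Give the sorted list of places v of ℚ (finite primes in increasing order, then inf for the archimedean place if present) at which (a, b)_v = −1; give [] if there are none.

[]

Mod squares: a ≡ 595, b ≡ -4199. Check v ∈ {∞, 2, 3, 5, 7, 11, 13, 17, 19}.
v=7: a=7^1·(≡2), b=7^0·(≡2) mod 7; (2|7)=+1, (2|7)=+1; (−1)^{1·0·3}·(+1)^0·(+1)^1 = +1.
v=19: a=19^0·(≡4), b=19^5·(≡7) mod 19; (4|19)=+1, (7|19)=+1; (−1)^{0·5·9}·(+1)^5·(+1)^0 = +1.
v=17: a=17^-1·(≡2), b=17^3·(≡16) mod 17; (2|17)=+1, (16|17)=+1; (−1)^{-1·3·8}·(+1)^3·(+1)^-1 = +1.
v=13: a=13^2·(≡9), b=13^3·(≡6) mod 13; (9|13)=+1, (6|13)=-1; (−1)^{2·3·6}·(+1)^3·(-1)^2 = +1.
v=3: a=3^4·(≡1), b=3^0·(≡1) mod 3; (1|3)=+1, (1|3)=+1; (−1)^{4·0·1}·(+1)^0·(+1)^4 = +1.
v=2: v_2(a)=4, v_2(b)=-6; units ≡ 3, 1 (mod 8); ε·ε+αω+βω = 1·0+4·0+-6·1 ≡ 0  ⇒  (a,b)_2 = +1.
v=11: a=11^0·(≡3), b=11^-2·(≡5) mod 11; (3|11)=+1, (5|11)=+1; (−1)^{0·-2·5}·(+1)^-2·(+1)^0 = +1.
v=∞: 595 > 0 and -4199 < 0  ⇒  (a,b)_∞ = +1.
v=5: a=5^3·(≡4), b=5^0·(≡4) mod 5; (4|5)=+1, (4|5)=+1; (−1)^{3·0·2}·(+1)^0·(+1)^3 = +1.
Ram(a, b) = ∅: the form 595·x² + -4199·y² − z² is isotropic over every ℚ_v, so by Hasse–Minkowski it is isotropic over ℚ.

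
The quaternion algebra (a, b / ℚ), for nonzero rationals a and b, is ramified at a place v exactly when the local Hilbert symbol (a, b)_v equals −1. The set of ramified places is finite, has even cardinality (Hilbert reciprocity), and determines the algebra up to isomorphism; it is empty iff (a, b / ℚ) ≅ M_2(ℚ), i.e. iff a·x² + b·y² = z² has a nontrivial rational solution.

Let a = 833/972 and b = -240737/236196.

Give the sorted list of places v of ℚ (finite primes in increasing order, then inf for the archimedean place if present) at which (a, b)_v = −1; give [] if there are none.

[2, 17]

(a, b) ≡ (51, -17) mod (ℚ^×)²; places V = {2, 3, 7, 17, ∞}.
(a,b)_3: α=-5, u≡2; β=-10, v≡1 (mod 3); (2|3)=-1, (1|3)=+1; sign (−1)^0·-1^-10·+1^-5 = +1.
(a,b)_2: α=-2, β=-2; u≡3, v≡7 (mod 8); ε(u)ε(v)=1·1, αω(v)=-2·0, βω(u)=-2·1; sum ≡ 1  ⇒  -1.
(a,b)_7: α=2, u≡4; β=2, v≡4 (mod 7); (4|7)=+1, (4|7)=+1; sign (−1)^0·+1^2·+1^2 = +1.
(a,b)_17: α=1, u≡5; β=3, v≡16 (mod 17); (5|17)=-1, (16|17)=+1; sign (−1)^0·-1^3·+1^1 = -1.
(a,b)_∞: sgn(51)=+, sgn(-17)=−, so +1.
(51, -17 / ℚ) ramifies at {2, 17}: a division algebra.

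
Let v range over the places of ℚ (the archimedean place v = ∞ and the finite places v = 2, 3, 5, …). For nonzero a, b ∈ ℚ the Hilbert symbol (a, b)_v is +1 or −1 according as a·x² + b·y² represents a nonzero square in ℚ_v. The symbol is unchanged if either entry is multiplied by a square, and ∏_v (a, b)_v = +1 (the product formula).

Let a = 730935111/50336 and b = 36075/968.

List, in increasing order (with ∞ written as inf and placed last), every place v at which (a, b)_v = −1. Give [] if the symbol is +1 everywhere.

Mod squares: a ≡ 38454, b ≡ 2886. Check v ∈ {∞, 2, 3, 5, 11, 13, 17, 19, 29, 37}.
v=3: a=3^1·(≡2), b=3^1·(≡2) mod 3; (2|3)=-1, (2|3)=-1; (−1)^{1·1·1}·(-1)^1·(-1)^1 = -1.
v=13: a=13^-1·(≡8), b=13^1·(≡1) mod 13; (8|13)=-1, (1|13)=+1; (−1)^{-1·1·6}·(-1)^1·(+1)^-1 = -1.
v=19: a=19^2·(≡7), b=19^0·(≡6) mod 19; (7|19)=+1, (6|19)=+1; (−1)^{2·0·9}·(+1)^0·(+1)^2 = +1.
v=5: a=5^0·(≡1), b=5^2·(≡1) mod 5; (1|5)=+1, (1|5)=+1; (−1)^{0·2·2}·(+1)^2·(+1)^0 = +1.
v=∞: 38454 > 0 and 2886 > 0  ⇒  (a,b)_∞ = +1.
v=37: a=37^2·(≡26), b=37^1·(≡33) mod 37; (26|37)=+1, (33|37)=+1; (−1)^{2·1·18}·(+1)^1·(+1)^2 = +1.
v=17: a=17^1·(≡13), b=17^0·(≡16) mod 17; (13|17)=+1, (16|17)=+1; (−1)^{1·0·8}·(+1)^0·(+1)^1 = +1.
v=11: a=11^-2·(≡3), b=11^-2·(≡9) mod 11; (3|11)=+1, (9|11)=+1; (−1)^{-2·-2·5}·(+1)^-2·(+1)^-2 = +1.
v=2: v_2(a)=-5, v_2(b)=-3; units ≡ 3, 3 (mod 8); ε·ε+αω+βω = 1·1+-5·1+-3·1 ≡ 1  ⇒  (a,b)_2 = -1.
v=29: a=29^1·(≡3), b=29^0·(≡21) mod 29; (3|29)=-1, (21|29)=-1; (−1)^{1·0·14}·(-1)^0·(-1)^1 = -1.
Ram(38454, 2886) = {2, 3, 13, 29}; no ℚ_2-point on the conic.

[2, 3, 13, 29]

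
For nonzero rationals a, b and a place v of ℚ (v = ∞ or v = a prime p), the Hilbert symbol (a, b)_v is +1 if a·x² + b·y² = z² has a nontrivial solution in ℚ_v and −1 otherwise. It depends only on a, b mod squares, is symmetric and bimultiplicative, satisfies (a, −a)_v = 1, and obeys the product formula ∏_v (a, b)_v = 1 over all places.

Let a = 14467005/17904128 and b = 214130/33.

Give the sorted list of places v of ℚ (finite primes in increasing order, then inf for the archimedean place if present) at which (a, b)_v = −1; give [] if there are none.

(a, b) ≡ (10, 144210) mod (ℚ^×)²; places V = {2, 3, 5, 7, 11, 17, 19, 23, ∞}.
(a,b)_7: α=2, u≡5; β=2, v≡6 (mod 7); (5|7)=-1, (6|7)=-1; sign (−1)^0·-1^2·-1^2 = +1.
(a,b)_∞: sgn(10)=+, sgn(144210)=+, so +1.
(a,b)_17: α=-2, u≡14; β=0, v≡2 (mod 17); (14|17)=-1, (2|17)=+1; sign (−1)^0·-1^0·+1^-2 = +1.
(a,b)_5: α=1, u≡2; β=1, v≡2 (mod 5); (2|5)=-1, (2|5)=-1; sign (−1)^0·-1^1·-1^1 = +1.
(a,b)_3: α=10, u≡1; β=-1, v≡1 (mod 3); (1|3)=+1, (1|3)=+1; sign (−1)^0·+1^-1·+1^10 = +1.
(a,b)_19: α=0, u≡12; β=1, v≡7 (mod 19); (12|19)=-1, (7|19)=+1; sign (−1)^0·-1^1·+1^0 = -1.
(a,b)_2: α=-9, β=1; u≡5, v≡1 (mod 8); ε(u)ε(v)=0·0, αω(v)=-9·0, βω(u)=1·1; sum ≡ 1  ⇒  -1.
(a,b)_11: α=-2, u≡2; β=-1, v≡5 (mod 11); (2|11)=-1, (5|11)=+1; sign (−1)^0·-1^-1·+1^-2 = -1.
(a,b)_23: α=0, u≡15; β=1, v≡11 (mod 23); (15|23)=-1, (11|23)=-1; sign (−1)^0·-1^1·-1^0 = -1.
|Ram(10, 144210)| = 4, even; anisotropic at {2, 11, 19, 23}.

[2, 11, 19, 23]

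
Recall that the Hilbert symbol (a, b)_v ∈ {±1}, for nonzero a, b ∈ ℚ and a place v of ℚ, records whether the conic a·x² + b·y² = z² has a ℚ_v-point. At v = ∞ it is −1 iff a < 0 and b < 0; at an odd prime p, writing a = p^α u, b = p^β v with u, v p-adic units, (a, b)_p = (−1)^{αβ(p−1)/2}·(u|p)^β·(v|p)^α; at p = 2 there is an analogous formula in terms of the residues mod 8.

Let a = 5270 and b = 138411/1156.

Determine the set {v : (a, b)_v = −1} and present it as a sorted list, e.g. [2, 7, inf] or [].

(a, b) ≡ (5270, 91) mod (ℚ^×)²; places V = {2, 3, 5, 7, 13, 17, 31, ∞}.
(a,b)_3: α=0, u≡2; β=2, v≡1 (mod 3); (2|3)=-1, (1|3)=+1; sign (−1)^0·-1^2·+1^0 = +1.
(a,b)_7: α=0, u≡6; β=1, v≡5 (mod 7); (6|7)=-1, (5|7)=-1; sign (−1)^0·-1^1·-1^0 = -1.
(a,b)_∞: sgn(5270)=+, sgn(91)=+, so +1.
(a,b)_17: α=1, u≡4; β=-2, v≡12 (mod 17); (4|17)=+1, (12|17)=-1; sign (−1)^0·+1^-2·-1^1 = -1.
(a,b)_5: α=1, u≡4; β=0, v≡1 (mod 5); (4|5)=+1, (1|5)=+1; sign (−1)^0·+1^0·+1^1 = +1.
(a,b)_2: α=1, β=-2; u≡3, v≡3 (mod 8); ε(u)ε(v)=1·1, αω(v)=1·1, βω(u)=-2·1; sum ≡ 0  ⇒  +1.
(a,b)_31: α=1, u≡15; β=0, v≡3 (mod 31); (15|31)=-1, (3|31)=-1; sign (−1)^0·-1^0·-1^1 = -1.
(a,b)_13: α=0, u≡5; β=3, v≡2 (mod 13); (5|13)=-1, (2|13)=-1; sign (−1)^0·-1^3·-1^0 = -1.
|Ram(5270, 91)| = 4, even; anisotropic at {7, 13, 17, 31}.

[7, 13, 17, 31]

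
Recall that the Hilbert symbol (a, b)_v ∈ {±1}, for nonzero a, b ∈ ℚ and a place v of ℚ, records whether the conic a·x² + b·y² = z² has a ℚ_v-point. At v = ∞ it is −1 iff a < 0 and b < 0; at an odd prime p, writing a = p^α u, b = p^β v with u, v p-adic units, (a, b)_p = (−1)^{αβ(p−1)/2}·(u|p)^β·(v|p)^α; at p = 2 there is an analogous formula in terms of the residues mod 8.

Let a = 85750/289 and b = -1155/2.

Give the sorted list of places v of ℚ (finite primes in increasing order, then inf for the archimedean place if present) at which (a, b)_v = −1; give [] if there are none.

Mod squares: a ≡ 70, b ≡ -2310. Check v ∈ {∞, 2, 3, 5, 7, 11, 17}.
v=∞: 70 > 0 and -2310 < 0  ⇒  (a,b)_∞ = +1.
v=3: a=3^0·(≡1), b=3^1·(≡1) mod 3; (1|3)=+1, (1|3)=+1; (−1)^{0·1·1}·(+1)^1·(+1)^0 = +1.
v=2: v_2(a)=1, v_2(b)=-1; units ≡ 3, 5 (mod 8); ε·ε+αω+βω = 1·0+1·1+-1·1 ≡ 0  ⇒  (a,b)_2 = +1.
v=7: a=7^3·(≡6), b=7^1·(≡5) mod 7; (6|7)=-1, (5|7)=-1; (−1)^{3·1·3}·(-1)^1·(-1)^3 = -1.
v=11: a=11^0·(≡9), b=11^1·(≡8) mod 11; (9|11)=+1, (8|11)=-1; (−1)^{0·1·5}·(+1)^1·(-1)^0 = +1.
v=17: a=17^-2·(≡2), b=17^0·(≡9) mod 17; (2|17)=+1, (9|17)=+1; (−1)^{-2·0·8}·(+1)^0·(+1)^-2 = +1.
v=5: a=5^3·(≡4), b=5^1·(≡2) mod 5; (4|5)=+1, (2|5)=-1; (−1)^{3·1·2}·(+1)^1·(-1)^3 = -1.
(70, -2310 / ℚ) ramifies at {5, 7}: a division algebra.

[5, 7]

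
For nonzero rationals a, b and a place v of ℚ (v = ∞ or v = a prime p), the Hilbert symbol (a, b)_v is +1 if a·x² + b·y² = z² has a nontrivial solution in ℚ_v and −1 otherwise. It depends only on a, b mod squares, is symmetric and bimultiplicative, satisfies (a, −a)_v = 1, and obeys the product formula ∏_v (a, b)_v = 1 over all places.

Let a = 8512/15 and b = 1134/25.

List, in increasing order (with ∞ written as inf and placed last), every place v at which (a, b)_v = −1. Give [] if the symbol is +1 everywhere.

Mod squares: a ≡ 1995, b ≡ 14. Check v ∈ {∞, 2, 3, 5, 7, 19}.
v=∞: 1995 > 0 and 14 > 0  ⇒  (a,b)_∞ = +1.
v=19: a=19^1·(≡2), b=19^0·(≡18) mod 19; (2|19)=-1, (18|19)=-1; (−1)^{1·0·9}·(-1)^0·(-1)^1 = -1.
v=5: a=5^-1·(≡4), b=5^-2·(≡4) mod 5; (4|5)=+1, (4|5)=+1; (−1)^{-1·-2·2}·(+1)^-2·(+1)^-1 = +1.
v=3: a=3^-1·(≡2), b=3^4·(≡2) mod 3; (2|3)=-1, (2|3)=-1; (−1)^{-1·4·1}·(-1)^4·(-1)^-1 = -1.
v=2: v_2(a)=6, v_2(b)=1; units ≡ 3, 7 (mod 8); ε·ε+αω+βω = 1·1+6·0+1·1 ≡ 0  ⇒  (a,b)_2 = +1.
v=7: a=7^1·(≡5), b=7^1·(≡2) mod 7; (5|7)=-1, (2|7)=+1; (−1)^{1·1·3}·(-1)^1·(+1)^1 = +1.
|Ram(1995, 14)| = 2, even; anisotropic at {3, 19}.

[3, 19]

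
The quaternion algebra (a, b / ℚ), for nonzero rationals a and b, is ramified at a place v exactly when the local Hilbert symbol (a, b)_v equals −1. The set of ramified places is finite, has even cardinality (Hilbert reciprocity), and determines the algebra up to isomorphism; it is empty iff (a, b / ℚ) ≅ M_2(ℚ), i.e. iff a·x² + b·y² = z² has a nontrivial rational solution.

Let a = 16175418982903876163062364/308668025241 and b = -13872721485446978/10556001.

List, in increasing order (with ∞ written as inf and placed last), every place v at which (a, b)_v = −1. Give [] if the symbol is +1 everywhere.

(a, b) ≡ (11897831, -2) mod (ℚ^×)²; places V = {2, 3, 7, 11, 19, 23, 31, 37, 41, ∞}.
(a,b)_23: α=3, u≡8; β=2, v≡5 (mod 23); (8|23)=+1, (5|23)=-1; sign (−1)^0·+1^2·-1^3 = -1.
(a,b)_41: α=3, u≡28; β=2, v≡2 (mod 41); (28|41)=-1, (2|41)=+1; sign (−1)^0·-1^2·+1^3 = +1.
(a,b)_31: α=3, u≡26; β=2, v≡24 (mod 31); (26|31)=-1, (24|31)=-1; sign (−1)^0·-1^2·-1^3 = -1.
(a,b)_19: α=-6, u≡8; β=-4, v≡1 (mod 19); (8|19)=-1, (1|19)=+1; sign (−1)^0·-1^-4·+1^-6 = +1.
(a,b)_2: α=2, β=1; u≡7, v≡7 (mod 8); ε(u)ε(v)=1·1, αω(v)=2·0, βω(u)=1·0; sum ≡ 1  ⇒  -1.
(a,b)_7: α=4, u≡2; β=2, v≡5 (mod 7); (2|7)=+1, (5|7)=-1; sign (−1)^0·+1^2·-1^4 = +1.
(a,b)_3: α=-8, u≡2; β=-4, v≡1 (mod 3); (2|3)=-1, (1|3)=+1; sign (−1)^0·-1^-4·+1^-8 = +1.
(a,b)_11: α=3, u≡2; β=2, v≡3 (mod 11); (2|11)=-1, (3|11)=+1; sign (−1)^0·-1^2·+1^3 = +1.
(a,b)_37: α=3, u≡10; β=2, v≡5 (mod 37); (10|37)=+1, (5|37)=-1; sign (−1)^0·+1^2·-1^3 = -1.
(a,b)_∞: sgn(11897831)=+, sgn(-2)=−, so +1.
|Ram(11897831, -2)| = 4, even; anisotropic at {2, 23, 31, 37}.

[2, 23, 31, 37]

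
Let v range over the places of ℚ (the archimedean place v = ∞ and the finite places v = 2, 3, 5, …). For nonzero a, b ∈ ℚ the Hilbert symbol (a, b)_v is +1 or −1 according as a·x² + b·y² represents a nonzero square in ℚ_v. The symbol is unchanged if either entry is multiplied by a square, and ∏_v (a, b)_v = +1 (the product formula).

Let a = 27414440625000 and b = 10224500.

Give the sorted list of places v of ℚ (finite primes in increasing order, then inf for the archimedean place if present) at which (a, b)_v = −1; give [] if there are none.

[2, 3, 5, 13]

(a, b) ≡ (858, 5) mod (ℚ^×)²; places V = {2, 3, 5, 11, 13, ∞}.
(a,b)_3: α=1, u≡1; β=0, v≡2 (mod 3); (1|3)=+1, (2|3)=-1; sign (−1)^0·+1^0·-1^1 = -1.
(a,b)_2: α=3, β=2; u≡5, v≡5 (mod 8); ε(u)ε(v)=0·0, αω(v)=3·1, βω(u)=2·1; sum ≡ 1  ⇒  -1.
(a,b)_5: α=8, u≡3; β=3, v≡1 (mod 5); (3|5)=-1, (1|5)=+1; sign (−1)^0·-1^3·+1^8 = -1.
(a,b)_13: α=3, u≡3; β=2, v≡11 (mod 13); (3|13)=+1, (11|13)=-1; sign (−1)^0·+1^2·-1^3 = -1.
(a,b)_11: α=3, u≡9; β=2, v≡9 (mod 11); (9|11)=+1, (9|11)=+1; sign (−1)^0·+1^2·+1^3 = +1.
(a,b)_∞: sgn(858)=+, sgn(5)=+, so +1.
(858, 5 / ℚ) ramifies at {2, 3, 5, 13}: a division algebra.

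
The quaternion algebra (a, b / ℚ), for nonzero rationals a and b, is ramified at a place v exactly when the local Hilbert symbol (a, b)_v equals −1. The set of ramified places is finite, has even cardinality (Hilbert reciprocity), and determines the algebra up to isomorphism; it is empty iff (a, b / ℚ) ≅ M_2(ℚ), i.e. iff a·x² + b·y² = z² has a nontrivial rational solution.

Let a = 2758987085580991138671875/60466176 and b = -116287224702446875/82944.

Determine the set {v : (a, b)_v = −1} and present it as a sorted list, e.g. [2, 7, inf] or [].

[17, 31]

(a, b) ≡ (346115, -2635) mod (ℚ^×)²; places V = {2, 3, 5, 7, 11, 17, 29, 31, ∞}.
(a,b)_3: α=-10, u≡2; β=-4, v≡2 (mod 3); (2|3)=-1, (2|3)=-1; sign (−1)^0·-1^-4·-1^-10 = +1.
(a,b)_2: α=-10, β=-10; u≡3, v≡5 (mod 8); ε(u)ε(v)=1·0, αω(v)=-10·1, βω(u)=-10·1; sum ≡ 0  ⇒  +1.
(a,b)_5: α=9, u≡3; β=5, v≡3 (mod 5); (3|5)=-1, (3|5)=-1; sign (−1)^0·-1^5·-1^9 = +1.
(a,b)_∞: sgn(346115)=+, sgn(-2635)=−, so +1.
(a,b)_7: α=5, u≡2; β=4, v≡4 (mod 7); (2|7)=+1, (4|7)=+1; sign (−1)^0·+1^4·+1^5 = +1.
(a,b)_29: α=3, u≡5; β=2, v≡16 (mod 29); (5|29)=+1, (16|29)=+1; sign (−1)^0·+1^2·+1^3 = +1.
(a,b)_31: α=1, u≡10; β=1, v≡20 (mod 31); (10|31)=+1, (20|31)=+1; sign (−1)^1·+1^1·+1^1 = -1.
(a,b)_11: α=3, u≡5; β=2, v≡3 (mod 11); (5|11)=+1, (3|11)=+1; sign (−1)^0·+1^2·+1^3 = +1.
(a,b)_17: α=4, u≡10; β=3, v≡2 (mod 17); (10|17)=-1, (2|17)=+1; sign (−1)^0·-1^3·+1^4 = -1.
|Ram(346115, -2635)| = 2, even; anisotropic at {17, 31}.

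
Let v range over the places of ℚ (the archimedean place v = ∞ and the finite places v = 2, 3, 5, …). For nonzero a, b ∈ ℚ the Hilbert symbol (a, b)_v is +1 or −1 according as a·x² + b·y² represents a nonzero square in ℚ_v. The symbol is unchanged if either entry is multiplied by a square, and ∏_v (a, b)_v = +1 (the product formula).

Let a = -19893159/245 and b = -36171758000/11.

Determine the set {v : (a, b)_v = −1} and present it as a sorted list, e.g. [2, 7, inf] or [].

Mod squares: a ≡ -65395, b ≡ -591745. Check v ∈ {∞, 2, 3, 5, 7, 11, 13, 29, 41, 53}.
v=5: a=5^-1·(≡4), b=5^3·(≡1) mod 5; (4|5)=+1, (1|5)=+1; (−1)^{-1·3·2}·(+1)^3·(+1)^-1 = +1.
v=11: a=11^1·(≡10), b=11^-1·(≡7) mod 11; (10|11)=-1, (7|11)=-1; (−1)^{1·-1·5}·(-1)^-1·(-1)^1 = -1.
v=53: a=53^0·(≡52), b=53^1·(≡8) mod 53; (52|53)=+1, (8|53)=-1; (−1)^{0·1·26}·(+1)^1·(-1)^0 = +1.
v=3: a=3^2·(≡2), b=3^0·(≡2) mod 3; (2|3)=-1, (2|3)=-1; (−1)^{2·0·1}·(-1)^0·(-1)^2 = +1.
v=∞: -65395 < 0 and -591745 < 0  ⇒  (a,b)_∞ = -1.
v=2: v_2(a)=0, v_2(b)=4; units ≡ 5, 7 (mod 8); ε·ε+αω+βω = 0·1+0·0+4·1 ≡ 0  ⇒  (a,b)_2 = +1.
v=29: a=29^1·(≡13), b=29^1·(≡19) mod 29; (13|29)=+1, (19|29)=-1; (−1)^{1·1·14}·(+1)^1·(-1)^1 = -1.
v=13: a=13^2·(≡11), b=13^0·(≡7) mod 13; (11|13)=-1, (7|13)=-1; (−1)^{2·0·6}·(-1)^0·(-1)^2 = +1.
v=7: a=7^-2·(≡3), b=7^1·(≡2) mod 7; (3|7)=-1, (2|7)=+1; (−1)^{-2·1·3}·(-1)^1·(+1)^-2 = -1.
v=41: a=41^1·(≡5), b=41^2·(≡40) mod 41; (5|41)=+1, (40|41)=+1; (−1)^{1·2·20}·(+1)^2·(+1)^1 = +1.
(-65395, -591745 / ℚ) ramifies at {7, 11, 29, ∞}: a division algebra.

[7, 11, 29, inf]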